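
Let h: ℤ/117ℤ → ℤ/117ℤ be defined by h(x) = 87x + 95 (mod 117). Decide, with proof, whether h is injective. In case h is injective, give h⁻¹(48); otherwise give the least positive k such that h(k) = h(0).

Recall: h is injective if h(a) = h(b) implies a = b.
We have gcd(87, 117) = 3 > 1. Taking a = 0 and b = 39: h(0) = 95 and h(39) = 87·39 + 95 = 3488 ≡ 95 (mod 117).
So h(0) = h(39) while 0 ≠ 39, so h is not injective.
Since h is not injective, we find the least positive k with h(k) = h(0): this means 87k ≡ 0 (mod 117), i.e. 117 ∣ 87k. Since gcd(87, 117) = 3, dividing through by 3 this holds exactly when 39 ∣ 29k, and as gcd(29, 39) = 1, exactly when 39 ∣ k.
The smallest positive such k is 39.

39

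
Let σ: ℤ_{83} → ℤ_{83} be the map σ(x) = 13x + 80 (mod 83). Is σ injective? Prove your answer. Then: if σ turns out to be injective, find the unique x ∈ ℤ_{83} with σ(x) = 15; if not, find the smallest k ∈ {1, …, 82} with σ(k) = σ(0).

If σ(s) = σ(t), then 13s ≡ 13t (mod 83). Because gcd(13, 83) = 1, we may cancel 13 to get s ≡ t (mod 83).
Therefore σ is injective.
We now compute 13⁻¹ mod 83 explicitly. Euclid's algorithm: 83 = 6·13 + 5, 13 = 2·5 + 3, 5 = 1·3 + 2, 3 = 1·2 + 1; back-substituting gives 1 = 32·13 − 5·83, so 13⁻¹ ≡ 32 (mod 83).
Since σ is injective, we find σ⁻¹(15): we need 13x ≡ 15 − 80 ≡ 18 (mod 83). Using 13⁻¹ = 32: x ≡ 32·18 = 576 = 6·83 + 78, so x = 78.
Check: σ(78) = 13·78 + 80 = 1094 = 13·83 + 15 ≡ 15 (mod 83).

78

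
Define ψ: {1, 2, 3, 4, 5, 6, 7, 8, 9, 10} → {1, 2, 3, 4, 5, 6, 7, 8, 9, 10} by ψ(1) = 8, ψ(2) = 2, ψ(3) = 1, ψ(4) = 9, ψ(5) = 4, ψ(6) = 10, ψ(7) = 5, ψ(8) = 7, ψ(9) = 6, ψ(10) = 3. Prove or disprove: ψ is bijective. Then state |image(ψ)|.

The values 8, 2, 1, 9, 4, 10, 5, 7, 6, 3 are a permutation of {1, 2, 3, 4, 5, 6, 7, 8, 9, 10}: each element appears exactly once.
So ψ is injective and surjective, hence bijective.
The image of ψ is {1, 2, 3, 4, 5, 6, 7, 8, 9, 10}, which has 10 elements.

10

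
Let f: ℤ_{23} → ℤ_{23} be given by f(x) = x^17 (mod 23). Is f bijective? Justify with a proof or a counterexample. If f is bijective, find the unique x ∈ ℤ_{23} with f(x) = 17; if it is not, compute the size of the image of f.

Since 23 is prime, the nonzero elements of ℤ_{23} form a cyclic group of order 22.
As gcd(17, 22) = 1, raising to the 17th power is a bijection on this group: if s^17 ≡ t^17 then (st^{−1})^17 = 1, and the only element of order dividing gcd(17, 22) = 1 is 1, so s = t.
With f(0) = 0 this makes f injective on all of ℤ_{23}, hence bijective (finite equal-size domain and codomain). In particular f is bijective.
Since f is bijective, we find the preimage of 17. The inverse of x ↦ x^17 on (ℤ_{23})^× is x ↦ x^13, because 17·13 = 221 = 10·22 + 1 ≡ 1 (mod 22) and x^{22} = 1 for x ≠ 0 (Fermat). So f⁻¹(17) = 17^13 mod 23.
Repeated squaring mod 23: 17^1 ≡ 17, 17^2 ≡ 17² = 289 ≡ 13, 17^4 ≡ 13² = 169 ≡ 8, 17^8 ≡ 8² = 64 ≡ 18. Since 13 = 8 + 4 + 1, 17^13 ≡ 18·8·17: 18·8 = 144 ≡ 6, then 6·17 = 102 ≡ 10. So 17^13 ≡ 10 (mod 23).
Hence f⁻¹(17) = 10.

10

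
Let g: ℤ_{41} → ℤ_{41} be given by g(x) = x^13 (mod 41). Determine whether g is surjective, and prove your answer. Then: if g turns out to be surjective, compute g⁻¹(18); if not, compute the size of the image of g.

37

Since 41 is prime, the nonzero elements of ℤ_{41} form a cyclic group of order 40.
As gcd(13, 40) = 1, raising to the 13th power is a bijection on this group: if a^13 ≡ b^13 then (ab^{−1})^13 = 1, and the only element of order dividing gcd(13, 40) = 1 is 1, so a = b.
With g(0) = 0 this makes g injective on all of ℤ_{41}, hence bijective (finite equal-size domain and codomain). In particular g is surjective.
Since g is surjective, we find the preimage of 18. The inverse of x ↦ x^13 on (ℤ_{41})^× is x ↦ x^37, because 13·37 = 481 = 12·40 + 1 ≡ 1 (mod 40) and x^{40} = 1 for x ≠ 0 (Fermat). So g⁻¹(18) = 18^37 mod 41.
Repeated squaring mod 41: 18^1 ≡ 18, 18^2 ≡ 18² = 324 ≡ 37, 18^4 ≡ 37² = 1369 ≡ 16, 18^8 ≡ 16² = 256 ≡ 10, 18^16 ≡ 10² = 100 ≡ 18, 18^32 ≡ 18² = 324 ≡ 37. Since 37 = 32 + 4 + 1, 18^37 ≡ 37·16·18: 37·16 = 592 ≡ 18, then 18·18 = 324 ≡ 37. So 18^37 ≡ 37 (mod 41).
Hence g⁻¹(18) = 37.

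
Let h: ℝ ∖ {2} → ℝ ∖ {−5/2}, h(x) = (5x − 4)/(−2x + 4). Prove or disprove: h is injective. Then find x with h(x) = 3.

16/11

Suppose h(x_1) = h(x_2). Cross-multiplying: (5x_1 − 4)(−2x_2 + 4) = (5x_2 − 4)(−2x_1 + 4).
Expanding both sides and cancelling the symmetric terms leaves 12·(x_1 − x_2) = 0. Since 12 ≠ 0, x_1 = x_2. Thus h is injective.
Solving h(x) = 3: cross-multiplying gives 5x − 4 = 3(−2x + 4), which rearranges to 11x = 16, so x = 16/11.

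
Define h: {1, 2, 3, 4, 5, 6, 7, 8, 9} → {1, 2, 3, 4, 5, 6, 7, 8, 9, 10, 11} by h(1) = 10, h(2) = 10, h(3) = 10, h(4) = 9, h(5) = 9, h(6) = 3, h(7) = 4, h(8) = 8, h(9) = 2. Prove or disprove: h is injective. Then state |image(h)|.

6

h(1) = 10 = h(2) with 1 ≠ 2, so h is not injective.
The image of h is {2, 3, 4, 8, 9, 10}, which has 6 elements.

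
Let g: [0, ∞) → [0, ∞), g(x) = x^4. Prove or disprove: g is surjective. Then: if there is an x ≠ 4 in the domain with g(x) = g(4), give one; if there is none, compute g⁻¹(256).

4

For any y ∈ [0, ∞), x = y^{1/4} ∈ [0, ∞) gives g(x) = y, so g is surjective.
Since x ↦ x^4 is strictly increasing on [0, ∞), it is injective there, so no x ≠ 4 in the domain has g(x) = g(4). We therefore compute g⁻¹(256) = 256^{1/4} = 4 (indeed 4^4 = 256).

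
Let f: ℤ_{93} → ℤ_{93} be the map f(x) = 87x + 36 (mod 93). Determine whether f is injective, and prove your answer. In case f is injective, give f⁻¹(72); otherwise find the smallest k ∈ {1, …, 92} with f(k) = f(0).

31

We have gcd(87, 93) = 3 > 1. Taking a = 0 and b = 31: f(0) = 36 and f(31) = 87·31 + 36 = 2733 ≡ 36 (mod 93).
So f(0) = f(31) while 0 ≠ 31, so f is not injective.
Since f is not injective, we find the least positive k with f(k) = f(0): this means 87k ≡ 0 (mod 93), i.e. 93 ∣ 87k. Since gcd(87, 93) = 3, dividing through by 3 this holds exactly when 31 ∣ 29k, and as gcd(29, 31) = 1, exactly when 31 ∣ k.
The smallest positive such k is 31.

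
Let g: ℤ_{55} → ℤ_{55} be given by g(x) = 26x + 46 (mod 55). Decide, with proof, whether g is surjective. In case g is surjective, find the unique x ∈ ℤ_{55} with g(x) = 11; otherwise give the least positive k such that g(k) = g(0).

5

Since gcd(26, 55) = 1, 26 is invertible modulo 55. Euclid's algorithm: 55 = 2·26 + 3, 26 = 8·3 + 2, 3 = 1·2 + 1; back-substituting gives 1 = 36·26 − 17·55, so 26⁻¹ ≡ 36 (mod 55).
Then y ↦ 36(y − 46) is a two-sided inverse to g, so every y ∈ ℤ_{55} has a preimage.
So g is surjective.
Since g is surjective, we find g⁻¹(11): we need 26x ≡ 11 − 46 ≡ 20 (mod 55). Using 26⁻¹ = 36: x ≡ 36·20 = 720 = 13·55 + 5, so x = 5.
Check: g(5) = 26·5 + 46 = 176 = 3·55 + 11 ≡ 11 (mod 55).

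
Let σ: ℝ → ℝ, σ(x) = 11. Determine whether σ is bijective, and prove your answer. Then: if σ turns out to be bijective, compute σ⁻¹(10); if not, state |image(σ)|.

σ(0) = 11 = σ(1) with 0 ≠ 1, so σ is not injective, hence not bijective.
Since σ is not bijective, we state |image(σ)|: the image of σ is {11}, which has 1 element.

1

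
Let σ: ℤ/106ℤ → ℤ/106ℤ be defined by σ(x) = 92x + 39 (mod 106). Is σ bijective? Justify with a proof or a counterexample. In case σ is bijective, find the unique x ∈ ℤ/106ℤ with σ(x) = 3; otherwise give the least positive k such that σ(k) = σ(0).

53

We have gcd(92, 106) = 2 > 1. Taking u = 0 and v = 53: σ(0) = 39 and σ(53) = 92·53 + 39 = 4915 ≡ 39 (mod 106).
So σ(0) = σ(53) while 0 ≠ 53, so σ is not injective, hence not bijective.
Since σ is not bijective, we find the least positive k with σ(k) = σ(0): this means 92k ≡ 0 (mod 106), i.e. 106 ∣ 92k. Since gcd(92, 106) = 2, dividing through by 2 this holds exactly when 53 ∣ 46k, and as gcd(46, 53) = 1, exactly when 53 ∣ k.
The smallest positive such k is 53.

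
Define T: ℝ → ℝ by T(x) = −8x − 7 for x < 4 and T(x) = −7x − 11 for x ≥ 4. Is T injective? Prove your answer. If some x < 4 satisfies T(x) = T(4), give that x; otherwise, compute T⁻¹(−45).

Both pieces are strictly decreasing (slopes −8 and −7), so each is injective on its own interval.
The left piece maps (−∞, 4) onto (−39, ∞); the right piece maps [4, ∞) onto (−∞, −39].
These images are disjoint, so no value is attained by both pieces. So T is injective.
Because the two images are disjoint, no x < 4 has T(x) = T(4), so we compute T⁻¹(−45): −45 lies in (−∞, −39], so solve −7x − 11 = −45: x = (−45 + 11)/(−7) = 34/7.

34/7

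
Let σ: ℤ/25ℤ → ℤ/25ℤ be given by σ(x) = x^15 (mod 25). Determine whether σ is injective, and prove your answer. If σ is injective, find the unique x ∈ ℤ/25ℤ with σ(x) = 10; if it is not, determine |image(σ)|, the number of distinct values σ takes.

σ(0) = 0^15 = 0.
σ(5): Repeated squaring mod 25: 5^1 ≡ 5, 5^2 ≡ 5² = 25 ≡ 0, 5^4 ≡ 0² = 0, 5^8 ≡ 0² = 0. Since 15 = 8 + 4 + 2 + 1, 5^15 ≡ 0·0·0·5: 0·0 = 0, then 0·0 = 0, then 0·5 = 0. So 5^15 ≡ 0 (mod 25).
So σ(0) = σ(5) = 0 while 0 ≠ 5, therefore σ is not injective.
Since σ is not injective, we determine |image(σ)|. Computing x^15 mod 25 for each x (by repeated squaring, reducing mod 25 at every step), the values σ(0), σ(1), …, σ(24) are: 0, 1, 18, 7, 24, 0, 1, 18, 7, 24, 0, 1, 18, 7, 24, 0, 1, 18, 7, 24, 0, 1, 18, 7, 24.
The distinct values are {0, 1, 7, 18, 24}; there are 5 of them.

5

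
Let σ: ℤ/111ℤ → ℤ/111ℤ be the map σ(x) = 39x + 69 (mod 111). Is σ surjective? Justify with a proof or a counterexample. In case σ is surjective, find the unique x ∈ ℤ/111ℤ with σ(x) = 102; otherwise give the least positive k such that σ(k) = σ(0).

Since gcd(39, 111) = 3, we have 39x ≡ 0 (mod 3) for all x, so σ(x) ≡ 0 (mod 3).
But 1 ≢ 0 (mod 3), so 1 ∈ ℤ/111ℤ has no preimage. Thus σ is not surjective.
Since σ is not surjective, we find the least positive k with σ(k) = σ(0): this means 39k ≡ 0 (mod 111), i.e. 111 ∣ 39k. Since gcd(39, 111) = 3, dividing through by 3 this holds exactly when 37 ∣ 13k, and as gcd(13, 37) = 1, exactly when 37 ∣ k.
The smallest positive such k is 37.

37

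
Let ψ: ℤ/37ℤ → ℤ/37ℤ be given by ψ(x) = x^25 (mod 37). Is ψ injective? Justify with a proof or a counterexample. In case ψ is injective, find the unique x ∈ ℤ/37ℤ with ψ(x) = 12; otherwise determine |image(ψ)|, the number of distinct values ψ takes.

16

Since 37 is prime, the nonzero elements of ℤ/37ℤ form a cyclic group of order 36.
As gcd(25, 36) = 1, raising to the 25th power is a bijection on this group: if u^25 ≡ v^25 then (uv^{−1})^25 = 1, and the only element of order dividing gcd(25, 36) = 1 is 1, so u = v.
With ψ(0) = 0 this makes ψ injective on all of ℤ/37ℤ, hence bijective (finite equal-size domain and codomain). In particular ψ is injective.
Since ψ is injective, we find the preimage of 12. The inverse of x ↦ x^25 on (ℤ/37ℤ)^× is x ↦ x^13, because 25·13 = 325 = 9·36 + 1 ≡ 1 (mod 36) and x^{36} = 1 for x ≠ 0 (Fermat). So ψ⁻¹(12) = 12^13 mod 37.
Repeated squaring mod 37: 12^1 ≡ 12, 12^2 ≡ 12² = 144 ≡ 33, 12^4 ≡ 33² = 1089 ≡ 16, 12^8 ≡ 16² = 256 ≡ 34. Since 13 = 8 + 4 + 1, 12^13 ≡ 34·16·12: 34·16 = 544 ≡ 26, then 26·12 = 312 ≡ 16. So 12^13 ≡ 16 (mod 37).
Hence ψ⁻¹(12) = 16.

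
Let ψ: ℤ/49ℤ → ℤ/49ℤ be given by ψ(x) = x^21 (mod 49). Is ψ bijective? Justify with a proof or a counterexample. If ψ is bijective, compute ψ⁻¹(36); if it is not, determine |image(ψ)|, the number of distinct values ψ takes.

ψ(1) = 1^21 = 1.
ψ(2): Repeated squaring mod 49: 2^1 ≡ 2, 2^2 ≡ 2² = 4, 2^4 ≡ 4² = 16, 2^8 ≡ 16² = 256 ≡ 11, 2^16 ≡ 11² = 121 ≡ 23. Since 21 = 16 + 4 + 1, 2^21 ≡ 23·16·2: 23·16 = 368 ≡ 25, then 25·2 = 50 ≡ 1. So 2^21 ≡ 1 (mod 49).
So ψ(1) = ψ(2) = 1 while 1 ≠ 2, thus ψ is not injective, hence not bijective.
Since ψ is not bijective, we determine |image(ψ)|. Computing x^21 mod 49 for each x (by repeated squaring, reducing mod 49 at every step), the values ψ(0), ψ(1), …, ψ(48) are: 0, 1, 1, 48, 1, 48, 48, 0, 1, 1, 48, 1, 48, 48, 0, 1, 1, 48, 1, 48, 48, 0, 1, 1, 48, 1, 48, 48, 0, 1, 1, 48, 1, 48, 48, 0, 1, 1, 48, 1, 48, 48, 0, 1, 1, 48, 1, 48, 48.
The distinct values are {0, 1, 48}; there are 3 of them.

3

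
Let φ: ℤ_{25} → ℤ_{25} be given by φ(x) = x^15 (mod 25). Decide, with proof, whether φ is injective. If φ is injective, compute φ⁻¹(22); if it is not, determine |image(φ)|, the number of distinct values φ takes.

φ(0) = 0^15 = 0.
φ(5): Repeated squaring mod 25: 5^1 ≡ 5, 5^2 ≡ 5² = 25 ≡ 0, 5^4 ≡ 0² = 0, 5^8 ≡ 0² = 0. Since 15 = 8 + 4 + 2 + 1, 5^15 ≡ 0·0·0·5: 0·0 = 0, then 0·0 = 0, then 0·5 = 0. So 5^15 ≡ 0 (mod 25).
So φ(0) = φ(5) = 0 while 0 ≠ 5, thus φ is not injective.
Since φ is not injective, we determine |image(φ)|. Computing x^15 mod 25 for each x (by repeated squaring, reducing mod 25 at every step), the values φ(0), φ(1), …, φ(24) are: 0, 1, 18, 7, 24, 0, 1, 18, 7, 24, 0, 1, 18, 7, 24, 0, 1, 18, 7, 24, 0, 1, 18, 7, 24.
The distinct values are {0, 1, 7, 18, 24}; there are 5 of them.

5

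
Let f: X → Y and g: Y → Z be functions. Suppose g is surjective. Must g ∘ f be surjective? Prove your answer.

not surjective

No. Take X = {1}, Y = Z = {1, 2, 3}, f(1) = 1, and g = identity (surjective).
Then (g ∘ f)(1) = 1, and 3 ∈ Z has no preimage under g ∘ f, so g ∘ f is not surjective.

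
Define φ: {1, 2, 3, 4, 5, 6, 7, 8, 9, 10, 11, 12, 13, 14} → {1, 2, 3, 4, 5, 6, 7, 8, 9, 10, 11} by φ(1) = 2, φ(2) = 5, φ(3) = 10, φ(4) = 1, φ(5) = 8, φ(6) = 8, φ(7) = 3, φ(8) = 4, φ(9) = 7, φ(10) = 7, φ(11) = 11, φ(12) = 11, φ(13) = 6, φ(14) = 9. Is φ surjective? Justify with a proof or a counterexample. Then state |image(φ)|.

Every element of the codomain has a preimage: 1 = φ(4), 2 = φ(1), 3 = φ(7), 4 = φ(8), 5 = φ(2), 6 = φ(13), 7 = φ(9), 8 = φ(5), 9 = φ(14), 10 = φ(3), 11 = φ(11).
Thus φ is surjective.
The image of φ is {1, 2, 3, 4, 5, 6, 7, 8, 9, 10, 11}, which has 11 elements.

11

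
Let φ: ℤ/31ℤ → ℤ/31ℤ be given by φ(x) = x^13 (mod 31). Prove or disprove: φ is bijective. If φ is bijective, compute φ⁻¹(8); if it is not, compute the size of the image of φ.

2

Since 31 is prime, the nonzero elements of ℤ/31ℤ form a cyclic group of order 30.
As gcd(13, 30) = 1, raising to the 13th power is a bijection on this group: if s^13 ≡ t^13 then (st^{−1})^13 = 1, and the only element of order dividing gcd(13, 30) = 1 is 1, so s = t.
With φ(0) = 0 this makes φ injective on all of ℤ/31ℤ, hence bijective (finite equal-size domain and codomain). In particular φ is bijective.
Since φ is bijective, we find the preimage of 8. The inverse of x ↦ x^13 on (ℤ/31ℤ)^× is x ↦ x^7, because 13·7 = 91 = 3·30 + 1 ≡ 1 (mod 30) and x^{30} = 1 for x ≠ 0 (Fermat). So φ⁻¹(8) = 8^7 mod 31.
Repeated squaring mod 31: 8^1 ≡ 8, 8^2 ≡ 8² = 64 ≡ 2, 8^4 ≡ 2² = 4. Since 7 = 4 + 2 + 1, 8^7 ≡ 4·2·8: 4·2 = 8, then 8·8 = 64 ≡ 2. So 8^7 ≡ 2 (mod 31).
Hence φ⁻¹(8) = 2.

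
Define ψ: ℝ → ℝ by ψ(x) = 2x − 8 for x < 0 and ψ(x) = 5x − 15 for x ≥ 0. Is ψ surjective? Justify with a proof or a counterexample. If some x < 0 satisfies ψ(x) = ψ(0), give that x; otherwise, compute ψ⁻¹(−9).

Both pieces are strictly increasing (slopes 2 and 5), so each is injective on its own interval.
The left piece maps (−∞, 0) onto (−∞, −8); the right piece maps [0, ∞) onto [−15, ∞).
The union (−∞, −8) ∪ [−15, ∞) covers ℝ, so ψ is surjective.
For the follow-up: the images overlap, so an x < 0 with ψ(x) = ψ(0) exists. ψ(0) = −15; solving 2x − 8 = −15 for x < 0 gives x = (−15 + 8)/2 = −7/2.

-7/2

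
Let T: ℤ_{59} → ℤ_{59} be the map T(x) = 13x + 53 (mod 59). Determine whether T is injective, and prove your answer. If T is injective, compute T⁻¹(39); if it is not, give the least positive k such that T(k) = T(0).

Suppose T(x_1) = T(x_2) in ℤ_{59}. Then 13x_1 + 53 ≡ 13x_2 + 53 (mod 59), so 13(x_1 − x_2) ≡ 0 (mod 59).
Since gcd(13, 59) = 1, 13 is invertible modulo 59, thus x_1 − x_2 ≡ 0 (mod 59), i.e. x_1 = x_2.
So T is injective.
We now compute 13⁻¹ mod 59 explicitly. Euclid's algorithm: 59 = 4·13 + 7, 13 = 1·7 + 6, 7 = 1·6 + 1; back-substituting gives 1 = 50·13 − 11·59, so 13⁻¹ ≡ 50 (mod 59).
Since T is injective, we compute T⁻¹(39): solve 13x + 53 ≡ 39 (mod 59), i.e. 13x ≡ 45 (mod 59).
Multiplying by 13⁻¹ = 50 gives x ≡ 50·45 = 2250 = 38·59 + 8 ≡ 8 (mod 59).
Check: T(8) = 13·8 + 53 = 157 = 2·59 + 39 ≡ 39 (mod 59).

8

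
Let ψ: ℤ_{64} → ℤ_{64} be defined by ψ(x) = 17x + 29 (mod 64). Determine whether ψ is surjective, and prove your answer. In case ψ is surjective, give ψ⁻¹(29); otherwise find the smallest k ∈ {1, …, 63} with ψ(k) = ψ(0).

By definition, ψ is surjective if every y in the codomain equals ψ(x) for some x in the domain.
Since gcd(17, 64) = 1, 17 is invertible modulo 64. Euclid's algorithm: 64 = 3·17 + 13, 17 = 1·13 + 4, 13 = 3·4 + 1; back-substituting gives 1 = 49·17 − 13·64, so 17⁻¹ ≡ 49 (mod 64).
For any y ∈ ℤ_{64}, x = 49(y − 29) mod 64 satisfies ψ(x) = 17·49(y − 29) + 29 ≡ y (since 17·49 ≡ 1 mod 64). So every y has a preimage.
So ψ is surjective.
Since ψ is surjective, we compute ψ⁻¹(29): solve 17x + 29 ≡ 29 (mod 64), i.e. 17x ≡ 0 (mod 64).
Multiplying by 17⁻¹ = 49 gives x ≡ 49·0 = 0 ≡ 0 (mod 64).
Check: ψ(0) = 17·0 + 29 = 29 ≡ 29 (mod 64).

0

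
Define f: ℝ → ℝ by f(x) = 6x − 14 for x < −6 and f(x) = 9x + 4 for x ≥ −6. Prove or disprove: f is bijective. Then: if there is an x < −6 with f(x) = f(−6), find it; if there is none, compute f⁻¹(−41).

Both pieces are strictly increasing (slopes 6 and 9), so each is injective on its own interval.
The left piece maps (−∞, −6) onto (−∞, −50); the right piece maps [−6, ∞) onto [−50, ∞).
Since −50 = −50, the images partition ℝ: f is injective and surjective, hence bijective.
Because the two images are disjoint, no x < −6 has f(x) = f(−6), so we compute f⁻¹(−41): −41 lies in [−50, ∞), so solve 9x + 4 = −41: x = (−41 − 4)/9 = −5.

-5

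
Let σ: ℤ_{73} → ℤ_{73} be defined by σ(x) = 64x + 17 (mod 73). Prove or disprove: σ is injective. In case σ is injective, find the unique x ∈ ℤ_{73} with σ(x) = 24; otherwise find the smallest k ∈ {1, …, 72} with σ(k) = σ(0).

56

If σ(s) = σ(t), then 64s ≡ 64t (mod 73). Because gcd(64, 73) = 1, we may cancel 64 to get s ≡ t (mod 73).
So σ is injective.
We now compute 64⁻¹ mod 73 explicitly. Euclid's algorithm: 73 = 1·64 + 9, 64 = 7·9 + 1; back-substituting gives 1 = 8·64 − 7·73, so 64⁻¹ ≡ 8 (mod 73).
Since σ is injective, we find σ⁻¹(24): we need 64x ≡ 24 − 17 ≡ 7 (mod 73). Using 64⁻¹ = 8: x ≡ 8·7 = 56, so x = 56.
Check: σ(56) = 64·56 + 17 = 3601 = 49·73 + 24 ≡ 24 (mod 73).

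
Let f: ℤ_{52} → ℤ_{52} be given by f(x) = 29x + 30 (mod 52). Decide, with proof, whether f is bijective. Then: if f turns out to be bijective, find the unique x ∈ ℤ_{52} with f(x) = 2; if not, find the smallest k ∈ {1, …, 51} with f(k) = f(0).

8

Suppose f(x_1) = f(x_2) in ℤ_{52}. Then 29x_1 + 30 ≡ 29x_2 + 30 (mod 52), thus 29(x_1 − x_2) ≡ 0 (mod 52).
Since gcd(29, 52) = 1, 29 is invertible modulo 52, thus x_1 − x_2 ≡ 0 (mod 52), i.e. x_1 = x_2.
We now compute 29⁻¹ mod 52 explicitly. Euclid's algorithm: 52 = 1·29 + 23, 29 = 1·23 + 6, 23 = 3·6 + 5, 6 = 1·5 + 1; back-substituting gives 1 = 9·29 − 5·52, so 29⁻¹ ≡ 9 (mod 52).
Then y ↦ 9(y − 30) is a two-sided inverse to f, so every y ∈ ℤ_{52} has a preimage.
Thus f is bijective.
Since f is bijective, we compute f⁻¹(2): solve 29x + 30 ≡ 2 (mod 52), i.e. 29x ≡ 24 (mod 52).
Multiplying by 29⁻¹ = 9 gives x ≡ 9·24 = 216 = 4·52 + 8 ≡ 8 (mod 52).
Check: f(8) = 29·8 + 30 = 262 = 5·52 + 2 ≡ 2 (mod 52).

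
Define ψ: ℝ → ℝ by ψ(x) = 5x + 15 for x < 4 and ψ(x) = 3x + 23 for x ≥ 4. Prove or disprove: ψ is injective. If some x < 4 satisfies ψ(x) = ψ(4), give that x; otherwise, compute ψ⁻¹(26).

Both pieces are strictly increasing (slopes 5 and 3), so each is injective on its own interval.
The left piece maps (−∞, 4) onto (−∞, 35); the right piece maps [4, ∞) onto [35, ∞).
These images are disjoint, so no value is attained by both pieces. Hence ψ is injective.
Because the two images are disjoint, no x < 4 has ψ(x) = ψ(4), so we compute ψ⁻¹(26): 26 lies in (−∞, 35), so solve 5x + 15 = 26: x = (26 − 15)/5 = 11/5.

11/5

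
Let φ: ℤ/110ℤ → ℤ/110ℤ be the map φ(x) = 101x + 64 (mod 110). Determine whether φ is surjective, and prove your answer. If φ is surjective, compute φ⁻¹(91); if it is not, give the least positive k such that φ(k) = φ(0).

107

Since gcd(101, 110) = 1, 101 is invertible modulo 110. Euclid's algorithm: 110 = 1·101 + 9, 101 = 11·9 + 2, 9 = 4·2 + 1; back-substituting gives 1 = 61·101 − 56·110, so 101⁻¹ ≡ 61 (mod 110).
For any y ∈ ℤ/110ℤ, x = 61(y − 64) mod 110 satisfies φ(x) = 101·61(y − 64) + 64 ≡ y (since 101·61 ≡ 1 mod 110). So every y has a preimage.
Thus φ is surjective.
Since φ is surjective, we find φ⁻¹(91): we need 101x ≡ 91 − 64 ≡ 27 (mod 110). Using 101⁻¹ = 61: x ≡ 61·27 = 1647 = 14·110 + 107, so x = 107.
Check: φ(107) = 101·107 + 64 = 10871 = 98·110 + 91 ≡ 91 (mod 110).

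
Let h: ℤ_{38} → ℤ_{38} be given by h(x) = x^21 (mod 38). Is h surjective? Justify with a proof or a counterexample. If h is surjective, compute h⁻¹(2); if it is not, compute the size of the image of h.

h(4): Repeated squaring mod 38: 4^1 ≡ 4, 4^2 ≡ 4² = 16, 4^4 ≡ 16² = 256 ≡ 28, 4^8 ≡ 28² = 784 ≡ 24, 4^16 ≡ 24² = 576 ≡ 6. Since 21 = 16 + 4 + 1, 4^21 ≡ 6·28·4: 6·28 = 168 ≡ 16, then 16·4 = 64 ≡ 26. So 4^21 ≡ 26 (mod 38).
h(6): Repeated squaring mod 38: 6^1 ≡ 6, 6^2 ≡ 6² = 36, 6^4 ≡ 36² = 1296 ≡ 4, 6^8 ≡ 4² = 16, 6^16 ≡ 16² = 256 ≡ 28. Since 21 = 16 + 4 + 1, 6^21 ≡ 28·4·6: 28·4 = 112 ≡ 36, then 36·6 = 216 ≡ 26. So 6^21 ≡ 26 (mod 38).
So h(4) = h(6) = 26 while 4 ≠ 6, therefore h is not injective.
A non-injective map from the 38-element set ℤ_{38} to itself takes at most 37 distinct values, so it cannot be surjective. So h is not surjective.
Since h is not surjective, we determine |image(h)|. Computing x^21 mod 38 for each x (by repeated squaring, reducing mod 38 at every step), the values h(0), h(1), …, h(37) are: 0, 1, 8, 27, 26, 11, 26, 1, 18, 7, 12, 1, 18, 31, 8, 31, 30, 11, 18, 19, 20, 27, 8, 7, 30, 7, 20, 37, 26, 31, 20, 37, 12, 27, 12, 11, 30, 37.
The distinct values are {0, 1, 7, 8, 11, 12, 18, 19, 20, 26, 27, 30, 31, 37}; there are 14 of them.

14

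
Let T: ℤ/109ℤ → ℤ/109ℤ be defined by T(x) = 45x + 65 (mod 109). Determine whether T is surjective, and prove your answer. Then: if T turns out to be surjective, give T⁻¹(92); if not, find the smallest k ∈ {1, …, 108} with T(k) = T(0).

Since gcd(45, 109) = 1, 45 is invertible modulo 109. Euclid's algorithm: 109 = 2·45 + 19, 45 = 2·19 + 7, 19 = 2·7 + 5, 7 = 1·5 + 2, 5 = 2·2 + 1; back-substituting gives 1 = 63·45 − 26·109, so 45⁻¹ ≡ 63 (mod 109).
Then y ↦ 63(y − 65) is a two-sided inverse to T, so every y ∈ ℤ/109ℤ has a preimage.
Thus T is surjective.
Since T is surjective, we find T⁻¹(92): we need 45x ≡ 92 − 65 ≡ 27 (mod 109). Using 45⁻¹ = 63: x ≡ 63·27 = 1701 = 15·109 + 66, so x = 66.
Check: T(66) = 45·66 + 65 = 3035 = 27·109 + 92 ≡ 92 (mod 109).

66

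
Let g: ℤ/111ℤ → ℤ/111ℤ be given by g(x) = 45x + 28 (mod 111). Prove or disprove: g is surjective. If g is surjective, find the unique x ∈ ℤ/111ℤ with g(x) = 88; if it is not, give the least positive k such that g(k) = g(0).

37

By definition, g is surjective if every y in the codomain equals g(x) for some x in the domain.
Since gcd(45, 111) = 3, we have 45x ≡ 0 (mod 3) for all x, so g(x) ≡ 1 (mod 3).
But 0 ≢ 1 (mod 3), so 0 ∈ ℤ/111ℤ has no preimage. Therefore g is not surjective.
Since g is not surjective, we find the least positive k with g(k) = g(0): this means 45k ≡ 0 (mod 111), i.e. 111 ∣ 45k. Since gcd(45, 111) = 3, dividing through by 3 this holds exactly when 37 ∣ 15k, and as gcd(15, 37) = 1, exactly when 37 ∣ k.
The smallest positive such k is 37.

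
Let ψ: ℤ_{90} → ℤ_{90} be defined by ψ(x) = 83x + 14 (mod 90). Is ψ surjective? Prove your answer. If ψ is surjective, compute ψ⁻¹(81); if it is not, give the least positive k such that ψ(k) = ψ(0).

Since gcd(83, 90) = 1, 83 is invertible modulo 90. Euclid's algorithm: 90 = 1·83 + 7, 83 = 11·7 + 6, 7 = 1·6 + 1; back-substituting gives 1 = 77·83 − 71·90, so 83⁻¹ ≡ 77 (mod 90).
Then y ↦ 77(y − 14) is a two-sided inverse to ψ, so every y ∈ ℤ_{90} has a preimage.
Therefore ψ is surjective.
Since ψ is surjective, we find ψ⁻¹(81): we need 83x ≡ 81 − 14 ≡ 67 (mod 90). Using 83⁻¹ = 77: x ≡ 77·67 = 5159 = 57·90 + 29, so x = 29.
Check: ψ(29) = 83·29 + 14 = 2421 = 26·90 + 81 ≡ 81 (mod 90).

29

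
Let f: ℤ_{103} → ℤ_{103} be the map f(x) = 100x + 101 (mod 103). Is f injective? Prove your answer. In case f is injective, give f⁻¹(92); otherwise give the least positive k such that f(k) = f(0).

3

Recall: injectivity means: for all x_1, x_2 in the domain, f(x_1) = f(x_2) implies x_1 = x_2.
If f(x_1) = f(x_2), then 100x_1 ≡ 100x_2 (mod 103). Because gcd(100, 103) = 1, we may cancel 100 to get x_1 ≡ x_2 (mod 103).
Hence f is injective.
We now compute 100⁻¹ mod 103 explicitly. Euclid's algorithm: 103 = 1·100 + 3, 100 = 33·3 + 1; back-substituting gives 1 = 34·100 − 33·103, so 100⁻¹ ≡ 34 (mod 103).
Since f is injective, we find f⁻¹(92): we need 100x ≡ 92 − 101 ≡ 94 (mod 103). Using 100⁻¹ = 34: x ≡ 34·94 = 3196 = 31·103 + 3, so x = 3.
Check: f(3) = 100·3 + 101 = 401 = 3·103 + 92 ≡ 92 (mod 103).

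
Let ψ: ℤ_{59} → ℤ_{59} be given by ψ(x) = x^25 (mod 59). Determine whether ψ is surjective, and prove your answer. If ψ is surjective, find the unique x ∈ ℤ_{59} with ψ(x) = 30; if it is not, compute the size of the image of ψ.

Since 59 is prime, the nonzero elements of ℤ_{59} form a cyclic group of order 58.
As gcd(25, 58) = 1, raising to the 25th power is a bijection on this group: if s^25 ≡ t^25 then (st^{−1})^25 = 1, and the only element of order dividing gcd(25, 58) = 1 is 1, so s = t.
With ψ(0) = 0 this makes ψ injective on all of ℤ_{59}, hence bijective (finite equal-size domain and codomain). In particular ψ is surjective.
Since ψ is surjective, we find the preimage of 30. The inverse of x ↦ x^25 on (ℤ_{59})^× is x ↦ x^7, because 25·7 = 175 = 3·58 + 1 ≡ 1 (mod 58) and x^{58} = 1 for x ≠ 0 (Fermat). So ψ⁻¹(30) = 30^7 mod 59.
Repeated squaring mod 59: 30^1 ≡ 30, 30^2 ≡ 30² = 900 ≡ 15, 30^4 ≡ 15² = 225 ≡ 48. Since 7 = 4 + 2 + 1, 30^7 ≡ 48·15·30: 48·15 = 720 ≡ 12, then 12·30 = 360 ≡ 6. So 30^7 ≡ 6 (mod 59).
Hence ψ⁻¹(30) = 6.

6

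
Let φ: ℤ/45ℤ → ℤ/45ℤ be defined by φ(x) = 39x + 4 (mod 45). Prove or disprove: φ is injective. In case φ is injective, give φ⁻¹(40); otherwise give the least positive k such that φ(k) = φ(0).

Recall that φ is injective if φ(u) = φ(v) implies u = v.
We have gcd(39, 45) = 3 > 1. Taking u = 0 and v = 15: φ(0) = 4 and φ(15) = 39·15 + 4 = 589 ≡ 4 (mod 45).
So φ(0) = φ(15) while 0 ≠ 15, so φ is not injective.
Since φ is not injective, we find the least positive k with φ(k) = φ(0): this means 39k ≡ 0 (mod 45), i.e. 45 ∣ 39k. Since gcd(39, 45) = 3, dividing through by 3 this holds exactly when 15 ∣ 13k, and as gcd(13, 15) = 1, exactly when 15 ∣ k.
The smallest positive such k is 15.

15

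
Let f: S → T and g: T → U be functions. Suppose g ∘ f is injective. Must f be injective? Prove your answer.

Suppose f(a) = f(b). Applying g: (g ∘ f)(a) = (g ∘ f)(b). Since g ∘ f is injective, a = b. Therefore f is injective.

injective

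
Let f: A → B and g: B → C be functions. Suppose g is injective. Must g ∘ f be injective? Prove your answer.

not injective

No. Take A = {0, 1}, B = C = {0, 1}, f(0) = f(1) = 0, and g = identity (injective).
Then (g ∘ f)(0) = (g ∘ f)(1) = 0 with 0 ≠ 1, so g ∘ f is not injective.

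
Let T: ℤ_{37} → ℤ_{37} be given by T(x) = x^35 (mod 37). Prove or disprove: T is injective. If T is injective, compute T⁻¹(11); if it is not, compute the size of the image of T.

Since 37 is prime, the nonzero elements of ℤ_{37} form a cyclic group of order 36.
As gcd(35, 36) = 1, raising to the 35th power is a bijection on this group: if u^35 ≡ v^35 then (uv^{−1})^35 = 1, and the only element of order dividing gcd(35, 36) = 1 is 1, so u = v.
With T(0) = 0 this makes T injective on all of ℤ_{37}, hence bijective (finite equal-size domain and codomain). In particular T is injective.
Since T is injective, we find the preimage of 11. The inverse of x ↦ x^35 on (ℤ_{37})^× is x ↦ x^35, because 35·35 = 1225 = 34·36 + 1 ≡ 1 (mod 36) and x^{36} = 1 for x ≠ 0 (Fermat). So T⁻¹(11) = 11^35 mod 37.
Repeated squaring mod 37: 11^1 ≡ 11, 11^2 ≡ 11² = 121 ≡ 10, 11^4 ≡ 10² = 100 ≡ 26, 11^8 ≡ 26² = 676 ≡ 10, 11^16 ≡ 10² = 100 ≡ 26, 11^32 ≡ 26² = 676 ≡ 10. Since 35 = 32 + 2 + 1, 11^35 ≡ 10·10·11: 10·10 = 100 ≡ 26, then 26·11 = 286 ≡ 27. So 11^35 ≡ 27 (mod 37).
Hence T⁻¹(11) = 27.

27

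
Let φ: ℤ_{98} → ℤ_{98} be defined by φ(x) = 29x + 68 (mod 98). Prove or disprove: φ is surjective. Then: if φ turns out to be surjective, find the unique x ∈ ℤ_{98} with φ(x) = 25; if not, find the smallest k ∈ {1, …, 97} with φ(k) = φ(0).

83

Since gcd(29, 98) = 1, 29 is invertible modulo 98. Euclid's algorithm: 98 = 3·29 + 11, 29 = 2·11 + 7, 11 = 1·7 + 4, 7 = 1·4 + 3, 4 = 1·3 + 1; back-substituting gives 1 = 71·29 − 21·98, so 29⁻¹ ≡ 71 (mod 98).
Then y ↦ 71(y − 68) is a two-sided inverse to φ, so every y ∈ ℤ_{98} has a preimage.
Hence φ is surjective.
Since φ is surjective, we find φ⁻¹(25): we need 29x ≡ 25 − 68 ≡ 55 (mod 98). Using 29⁻¹ = 71: x ≡ 71·55 = 3905 = 39·98 + 83, so x = 83.
Check: φ(83) = 29·83 + 68 = 2475 = 25·98 + 25 ≡ 25 (mod 98).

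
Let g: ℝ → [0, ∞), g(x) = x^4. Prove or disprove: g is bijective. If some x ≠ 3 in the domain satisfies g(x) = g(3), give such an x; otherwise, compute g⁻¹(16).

-3

g(3) = 81 = (−3)^4 = g(−3) (since 4 is even), with 3 ≠ −3. So g is not injective, hence not bijective.
For the follow-up, such an x exists: taking x = −3 ∈ ℝ gives g(−3) = 81 = g(3) with −3 ≠ 3.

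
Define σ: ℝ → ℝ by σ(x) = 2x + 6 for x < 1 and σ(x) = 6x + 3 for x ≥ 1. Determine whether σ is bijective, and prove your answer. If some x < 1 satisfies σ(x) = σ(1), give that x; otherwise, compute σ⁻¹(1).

-5/2

Both pieces are strictly increasing (slopes 2 and 6), so each is injective on its own interval.
The left piece maps (−∞, 1) onto (−∞, 8); the right piece maps [1, ∞) onto [9, ∞).
The images leave a gap (8 has no preimage), so σ is not surjective, hence not bijective.
Because the two images are disjoint, no x < 1 has σ(x) = σ(1), so we compute σ⁻¹(1): 1 lies in (−∞, 8), so solve 2x + 6 = 1: x = (1 − 6)/2 = −5/2.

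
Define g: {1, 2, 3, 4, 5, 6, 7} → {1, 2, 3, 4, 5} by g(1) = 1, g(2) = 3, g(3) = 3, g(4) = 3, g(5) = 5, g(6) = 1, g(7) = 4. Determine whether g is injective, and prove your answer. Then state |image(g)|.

g(2) = 3 = g(3) with 2 ≠ 3, so g is not injective.
The image of g is {1, 3, 4, 5}, which has 4 elements.

4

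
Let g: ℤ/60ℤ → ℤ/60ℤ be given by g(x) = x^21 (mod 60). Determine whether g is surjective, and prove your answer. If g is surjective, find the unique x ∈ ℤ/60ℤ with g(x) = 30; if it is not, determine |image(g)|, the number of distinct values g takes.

45

g(0) = 0^21 = 0.
g(30): Repeated squaring mod 60: 30^1 ≡ 30, 30^2 ≡ 30² = 900 ≡ 0, 30^4 ≡ 0² = 0, 30^8 ≡ 0² = 0, 30^16 ≡ 0² = 0. Since 21 = 16 + 4 + 1, 30^21 ≡ 0·0·30: 0·0 = 0, then 0·30 = 0. So 30^21 ≡ 0 (mod 60).
So g(0) = g(30) = 0 while 0 ≠ 30, hence g is not injective.
A non-injective map from the 60-element set ℤ/60ℤ to itself takes at most 59 distinct values, so it cannot be surjective. Therefore g is not surjective.
Since g is not surjective, we determine |image(g)|. Computing x^21 mod 60 for each x (by repeated squaring, reducing mod 60 at every step), the values g(0), g(1), …, g(59) are: 0, 1, 32, 3, 4, 5, 36, 7, 8, 9, 40, 11, 12, 13, 44, 15, 16, 17, 48, 19, 20, 21, 52, 23, 24, 25, 56, 27, 28, 29, 0, 31, 32, 33, 4, 35, 36, 37, 8, 39, 40, 41, 12, 43, 44, 45, 16, 47, 48, 49, 20, 51, 52, 53, 24, 55, 56, 57, 28, 59.
The distinct values are {0, 1, 3, 4, 5, 7, 8, 9, 11, 12, 13, 15, 16, 17, 19, 20, 21, 23, 24, 25, 27, 28, 29, 31, 32, 33, 35, 36, 37, 39, 40, 41, 43, 44, 45, 47, 48, 49, 51, 52, 53, 55, 56, 57, 59}; there are 45 of them.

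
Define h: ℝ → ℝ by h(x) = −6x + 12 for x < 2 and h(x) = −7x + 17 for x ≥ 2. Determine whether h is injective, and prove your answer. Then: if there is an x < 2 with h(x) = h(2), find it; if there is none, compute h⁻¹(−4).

Both pieces are strictly decreasing (slopes −6 and −7), so each is injective on its own interval.
The left piece maps (−∞, 2) onto (0, ∞); the right piece maps [2, ∞) onto (−∞, 3].
These images overlap. In particular h(2) = 3 (right piece), and solving −6x + 12 = 3 on the left piece gives x = 3/2 < 2.
So h(3/2) = h(2) with 3/2 ≠ 2, and h is not injective. This x = 3/2 is the requested value below 2.

3/2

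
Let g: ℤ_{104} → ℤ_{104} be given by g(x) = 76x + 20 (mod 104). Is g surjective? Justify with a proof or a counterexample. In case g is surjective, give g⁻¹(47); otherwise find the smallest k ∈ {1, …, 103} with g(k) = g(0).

26

Since gcd(76, 104) = 4, we have 76x ≡ 0 (mod 4) for all x, so g(x) ≡ 0 (mod 4).
But 1 ≢ 0 (mod 4), so 1 ∈ ℤ_{104} has no preimage. Therefore g is not surjective.
Since g is not surjective, we find the least positive k with g(k) = g(0): this means 76k ≡ 0 (mod 104), i.e. 104 ∣ 76k. Since gcd(76, 104) = 4, dividing through by 4 this holds exactly when 26 ∣ 19k, and as gcd(19, 26) = 1, exactly when 26 ∣ k.
The smallest positive such k is 26.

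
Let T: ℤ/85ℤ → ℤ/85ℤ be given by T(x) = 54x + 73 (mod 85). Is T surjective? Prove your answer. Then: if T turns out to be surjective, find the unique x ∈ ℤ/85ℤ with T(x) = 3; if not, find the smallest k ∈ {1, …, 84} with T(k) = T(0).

5

Since gcd(54, 85) = 1, 54 is invertible modulo 85. Euclid's algorithm: 85 = 1·54 + 31, 54 = 1·31 + 23, 31 = 1·23 + 8, 23 = 2·8 + 7, 8 = 1·7 + 1; back-substituting gives 1 = 74·54 − 47·85, so 54⁻¹ ≡ 74 (mod 85).
Then y ↦ 74(y − 73) is a two-sided inverse to T, so every y ∈ ℤ/85ℤ has a preimage.
Therefore T is surjective.
Since T is surjective, we find T⁻¹(3): we need 54x ≡ 3 − 73 ≡ 15 (mod 85). Using 54⁻¹ = 74: x ≡ 74·15 = 1110 = 13·85 + 5, so x = 5.
Check: T(5) = 54·5 + 73 = 343 = 4·85 + 3 ≡ 3 (mod 85).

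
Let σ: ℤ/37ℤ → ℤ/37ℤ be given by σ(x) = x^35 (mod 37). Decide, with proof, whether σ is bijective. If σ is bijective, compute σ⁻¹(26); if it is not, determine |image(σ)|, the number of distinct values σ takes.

Since 37 is prime, the nonzero elements of ℤ/37ℤ form a cyclic group of order 36.
As gcd(35, 36) = 1, raising to the 35th power is a bijection on this group: if u^35 ≡ v^35 then (uv^{−1})^35 = 1, and the only element of order dividing gcd(35, 36) = 1 is 1, so u = v.
With σ(0) = 0 this makes σ injective on all of ℤ/37ℤ, hence bijective (finite equal-size domain and codomain). In particular σ is bijective.
Since σ is bijective, we find the preimage of 26. The inverse of x ↦ x^35 on (ℤ/37ℤ)^× is x ↦ x^35, because 35·35 = 1225 = 34·36 + 1 ≡ 1 (mod 36) and x^{36} = 1 for x ≠ 0 (Fermat). So σ⁻¹(26) = 26^35 mod 37.
Repeated squaring mod 37: 26^1 ≡ 26, 26^2 ≡ 26² = 676 ≡ 10, 26^4 ≡ 10² = 100 ≡ 26, 26^8 ≡ 26² = 676 ≡ 10, 26^16 ≡ 10² = 100 ≡ 26, 26^32 ≡ 26² = 676 ≡ 10. Since 35 = 32 + 2 + 1, 26^35 ≡ 10·10·26: 10·10 = 100 ≡ 26, then 26·26 = 676 ≡ 10. So 26^35 ≡ 10 (mod 37).
Hence σ⁻¹(26) = 10.

10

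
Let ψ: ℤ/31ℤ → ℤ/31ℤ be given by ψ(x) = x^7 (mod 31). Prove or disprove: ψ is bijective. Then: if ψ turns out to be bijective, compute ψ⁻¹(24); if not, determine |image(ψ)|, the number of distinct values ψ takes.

12

Since 31 is prime, the nonzero elements of ℤ/31ℤ form a cyclic group of order 30.
As gcd(7, 30) = 1, raising to the 7th power is a bijection on this group: if s^7 ≡ t^7 then (st^{−1})^7 = 1, and the only element of order dividing gcd(7, 30) = 1 is 1, so s = t.
With ψ(0) = 0 this makes ψ injective on all of ℤ/31ℤ, hence bijective (finite equal-size domain and codomain). In particular ψ is bijective.
Since ψ is bijective, we find the preimage of 24. The inverse of x ↦ x^7 on (ℤ/31ℤ)^× is x ↦ x^13, because 7·13 = 91 = 3·30 + 1 ≡ 1 (mod 30) and x^{30} = 1 for x ≠ 0 (Fermat). So ψ⁻¹(24) = 24^13 mod 31.
Repeated squaring mod 31: 24^1 ≡ 24, 24^2 ≡ 24² = 576 ≡ 18, 24^4 ≡ 18² = 324 ≡ 14, 24^8 ≡ 14² = 196 ≡ 10. Since 13 = 8 + 4 + 1, 24^13 ≡ 10·14·24: 10·14 = 140 ≡ 16, then 16·24 = 384 ≡ 12. So 24^13 ≡ 12 (mod 31).
Hence ψ⁻¹(24) = 12.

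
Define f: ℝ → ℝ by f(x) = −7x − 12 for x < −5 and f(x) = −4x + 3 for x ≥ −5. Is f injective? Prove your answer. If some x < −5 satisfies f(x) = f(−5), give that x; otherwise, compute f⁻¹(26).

Both pieces are strictly decreasing (slopes −7 and −4), so each is injective on its own interval.
The left piece maps (−∞, −5) onto (23, ∞); the right piece maps [−5, ∞) onto (−∞, 23].
These images are disjoint, so no value is attained by both pieces. Therefore f is injective.
Because the two images are disjoint, no x < −5 has f(x) = f(−5), so we compute f⁻¹(26): 26 lies in (23, ∞), so solve −7x − 12 = 26: x = (26 + 12)/(−7) = −38/7.

-38/7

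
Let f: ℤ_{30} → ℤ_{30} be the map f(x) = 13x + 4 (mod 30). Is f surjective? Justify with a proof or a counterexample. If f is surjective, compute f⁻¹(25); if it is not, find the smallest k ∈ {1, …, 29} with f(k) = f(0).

Since gcd(13, 30) = 1, 13 is invertible modulo 30. Euclid's algorithm: 30 = 2·13 + 4, 13 = 3·4 + 1; back-substituting gives 1 = 7·13 − 3·30, so 13⁻¹ ≡ 7 (mod 30).
For any y ∈ ℤ_{30}, x = 7(y − 4) mod 30 satisfies f(x) = 13·7(y − 4) + 4 ≡ y (since 13·7 ≡ 1 mod 30). So every y has a preimage.
So f is surjective.
Since f is surjective, we find f⁻¹(25): we need 13x ≡ 25 − 4 ≡ 21 (mod 30). Using 13⁻¹ = 7: x ≡ 7·21 = 147 = 4·30 + 27, so x = 27.
Check: f(27) = 13·27 + 4 = 355 = 11·30 + 25 ≡ 25 (mod 30).

27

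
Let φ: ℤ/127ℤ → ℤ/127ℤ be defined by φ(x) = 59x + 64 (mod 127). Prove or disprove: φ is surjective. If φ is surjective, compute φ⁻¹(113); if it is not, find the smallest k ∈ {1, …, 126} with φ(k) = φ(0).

102

Since gcd(59, 127) = 1, 59 is invertible modulo 127. Euclid's algorithm: 127 = 2·59 + 9, 59 = 6·9 + 5, 9 = 1·5 + 4, 5 = 1·4 + 1; back-substituting gives 1 = 28·59 − 13·127, so 59⁻¹ ≡ 28 (mod 127).
Then y ↦ 28(y − 64) is a two-sided inverse to φ, so every y ∈ ℤ/127ℤ has a preimage.
Thus φ is surjective.
Since φ is surjective, we compute φ⁻¹(113): solve 59x + 64 ≡ 113 (mod 127), i.e. 59x ≡ 49 (mod 127).
Multiplying by 59⁻¹ = 28 gives x ≡ 28·49 = 1372 = 10·127 + 102 ≡ 102 (mod 127).
Check: φ(102) = 59·102 + 64 = 6082 = 47·127 + 113 ≡ 113 (mod 127).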